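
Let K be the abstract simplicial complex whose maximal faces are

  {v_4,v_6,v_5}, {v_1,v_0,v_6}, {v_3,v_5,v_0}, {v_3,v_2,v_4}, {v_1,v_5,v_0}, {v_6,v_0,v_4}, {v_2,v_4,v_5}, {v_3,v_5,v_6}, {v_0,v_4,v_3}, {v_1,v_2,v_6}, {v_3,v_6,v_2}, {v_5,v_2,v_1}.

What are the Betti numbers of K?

b_0 = 1, b_1 = 0, b_2 = 0.

We work with the vertex ordering v_0 < v_1 < v_2 < v_3 < v_4 < v_5 < v_6. The simplices of K, each written with vertices in increasing order, are:

  0-simplices (7): [v_0], [v_1], [v_2], [v_3], [v_4], [v_5], [v_6]
  1-simplices (18): (18 of them)
  2-simplices (12): (12 of them)

Hence C_0 ≅ Z^7, C_1 ≅ Z^18, C_2 ≅ Z^12.

Boundary ∂_1: C_1 → C_0 maps an edge to its endpoints' difference, ∂[p,q] = q − p.
The 7×18 boundary matrix has rank 6 and Smith normal form diag(1,1,1,1,1,1).

Boundary ∂_2: C_2 → C_1 acts by ∂[p,q,r] = [q,r] − [p,r] + [p,q]. For instance
  ∂[v_0,v_1,v_6] = [v_1,v_6] − [v_0,v_6] + [v_0,v_1],
  ∂[v_2,v_3,v_6] = [v_3,v_6] − [v_2,v_6] + [v_2,v_3].
This gives a 18×12 integer matrix of rank 12; reducing to Smith normal form yields diagonal entries (1,1,1,1,1,1,1,1,1,1,1,2).

Reading off H_k = ker ∂_k / im ∂_{k+1}:

  H_0: rank C_0 − rank ∂_1 = 7 − 6 = 1, and the invariant factors of ∂_1 are all 1, so H_0 ≅ Z.
  H_1: rank ker ∂_1 − rank ∂_2 = (18 − 6) − 12 = 0, and ∂_2 has invariant factor 2 > 1, so H_1 ≅ Z/2.
  H_2: rank ker ∂_2 − rank ∂_3 = (12 − 12) − 0 = 0, and there is no ∂_3, so H_2 ≅ 0.

As a check, the Euler characteristic is 7 − 18 + 12 = 1, which agrees with 1 − 0 + 0 = 1.

Hence the Betti numbers are b_0 = 1, b_1 = 0, b_2 = 0.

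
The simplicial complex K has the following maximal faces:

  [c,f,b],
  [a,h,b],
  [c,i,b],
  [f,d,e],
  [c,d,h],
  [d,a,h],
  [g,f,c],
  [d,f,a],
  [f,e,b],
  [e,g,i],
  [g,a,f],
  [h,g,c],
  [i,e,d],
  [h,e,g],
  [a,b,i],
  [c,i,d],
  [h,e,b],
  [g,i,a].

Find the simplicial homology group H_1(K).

Order the vertices as a < b < c < d < e < f < g < h < i. Listing each simplex with vertices in this order, K has dimension 2 with simplices:

  0-simplices (9): a, b, c, d, e, f, g, h, i
  1-simplices (27): ab, ad, af, ag, ah, ai, bc, be, bf, bh, bi, cd, cf, cg, ch, ci, de, df, dh, di, ef, eg, eh, ei, fg, gh, gi
  2-simplices (18): abh, abi, adf, adh, afg, agi, bcf, bci, bef, beh, cdh, cdi, cfg, cgh, def, dei, egh, egi

so the chain groups are C_0 ≅ Z^9, C_1 ≅ Z^27, C_2 ≅ Z^18.

Boundary ∂_1: C_1 → C_0 is given by ∂[p,q] = [q] − [p]. For instance
  ∂ab = b − a.
This gives a 9×27 integer matrix of rank 8; reducing to Smith normal form yields diagonal entries (1,1,1,1,1,1,1,1).

The boundary map ∂_2: C_2 → C_1 sends each 2-simplex [p,q,r] to [q,r] − [p,r] + [p,q]. For instance
  ∂adf = df − af + ad,
  ∂egh = gh − eh + eg.
This gives a 27×18 integer matrix of rank 17; reducing to Smith normal form yields diagonal entries (1,1,1,1,1,1,1,1,1,1,1,1,1,1,1,1,1).

Computing H_k = (kernel of ∂_k) / (image of ∂_{k+1}):

  H_1: rank ker ∂_1 − rank ∂_2 = (27 − 8) − 17 = 2, and the invariant factors of ∂_2 are all 1, so H_1 = Z^2.

(K is a triangulation of the torus T^2.)

H_1 ≅ Z^2.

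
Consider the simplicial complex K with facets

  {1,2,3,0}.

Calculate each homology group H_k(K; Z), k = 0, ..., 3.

H_0 ≅ Z,  H_1 = 0,  H_2 = 0,  H_3 = 0.

Take the total order 0 < 1 < 2 < 3 on the vertex set. Then K (dimension 3) consists of the simplices:

  0-simplices (4): [0], [1], [2], [3]
  1-simplices (6): [0,1], [0,2], [0,3], [1,2], [1,3], [2,3]
  2-simplices (4): [0,1,2], [0,1,3], [0,2,3], [1,2,3]
  3-simplices (1): [0,1,2,3]

so the chain groups are C_0 ≅ Z^4, C_1 ≅ Z^6, C_2 ≅ Z^4, C_3 ≅ Z^1.

The boundary map ∂_1: C_1 → C_0 maps an edge to its endpoints' difference, ∂[p,q] = q − p.
The resulting 4×6 matrix has rank 3, and its Smith normal form has invariant factors (1,1,1).

The boundary map ∂_2: C_2 → C_1 maps a triangle to the signed sum of its edges. For instance
  ∂[0,2,3] = [2,3] − [0,3] + [0,2],
  ∂[0,1,3] = [1,3] − [0,3] + [0,1].
The resulting 6×4 matrix has rank 3, and its Smith normal form has invariant factors (1,1,1).

Boundary ∂_3: C_3 → C_2 sends each 3-simplex σ to the alternating sum Σ_i (−1)^i (σ with its i-th vertex removed). For instance
  ∂[0,1,2,3] = [1,2,3] − [0,2,3] + [0,1,3] − [0,1,2].
The 4×1 boundary matrix has rank 1 and Smith normal form diag(1).

Now H_k = ker ∂_k / im ∂_{k+1}, so:

  H_0: rank C_0 − rank ∂_1 = 4 − 3 = 1, and the invariant factors of ∂_1 are all 1, so H_0 ≅ Z.
  H_1: rank ker ∂_1 − rank ∂_2 = (6 − 3) − 3 = 0, and the invariant factors of ∂_2 are all 1, so H_1 ≅ 0.
  H_2: rank ker ∂_2 − rank ∂_3 = (4 − 3) − 1 = 0, and the invariant factors of ∂_3 are all 1, so H_2 ≅ 0.
  H_3: rank ker ∂_3 − rank ∂_4 = (1 − 1) − 0 = 0, and there is no ∂_4, so H_3 ≅ 0.

(K is a triangulation of the 3-simplex.)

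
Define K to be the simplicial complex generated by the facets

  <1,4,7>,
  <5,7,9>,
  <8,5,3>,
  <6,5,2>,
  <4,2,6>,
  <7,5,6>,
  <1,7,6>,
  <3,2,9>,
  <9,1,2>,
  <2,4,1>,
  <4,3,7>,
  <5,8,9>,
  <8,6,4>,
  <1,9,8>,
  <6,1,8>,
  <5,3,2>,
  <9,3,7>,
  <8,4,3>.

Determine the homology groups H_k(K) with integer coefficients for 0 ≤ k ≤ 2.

H_0 ≅ Z,  H_1 ≅ Z ⊕ Z/2,  H_2 = 0.

Order the vertices as 1 < 2 < 3 < 4 < 5 < 6 < 7 < 8 < 9. Listing each simplex with vertices in this order, K has dimension 2 with simplices:

  0-simplices (9): [1], [2], [3], [4], [5], [6], [7], [8], [9]
  1-simplices (27): (27 of them)
  2-simplices (18): [1,2,4], [1,2,9], [1,4,7], [1,6,7], [1,6,8], [1,8,9], [2,3,5], [2,3,9], [2,4,6], [2,5,6], [3,4,7], [3,4,8], [3,5,8], [3,7,9], [4,6,8], [5,6,7], [5,7,9], [5,8,9]

giving chain groups C_0 ≅ Z^9, C_1 ≅ Z^27, C_2 ≅ Z^18.

∂_1: C_1 → C_0 is given by ∂[p,q] = [q] − [p].
This gives a 9×27 integer matrix of rank 8; reducing to Smith normal form yields diagonal entries (1,1,1,1,1,1,1,1).

Boundary ∂_2: C_2 → C_1 maps a triangle to the signed sum of its edges. For instance
  ∂[2,3,5] = [3,5] − [2,5] + [2,3],
  ∂[3,4,8] = [4,8] − [3,8] + [3,4].
As a 27×18 matrix over Z this has rank 18, with invariant factors (1,1,1,1,1,1,1,1,1,1,1,1,1,1,1,1,1,2).

Reading off H_k = ker ∂_k / im ∂_{k+1}:

  H_0: rank C_0 − rank ∂_1 = 9 − 8 = 1, and the invariant factors of ∂_1 are all 1, so H_0 = Z.
  H_1: rank ker ∂_1 − rank ∂_2 = (27 − 8) − 18 = 1, and ∂_2 has invariant factor 2 > 1, so H_1 = Z ⊕ Z/2.
  H_2: rank ker ∂_2 − rank ∂_3 = (18 − 18) − 0 = 0, and there is no ∂_3, so H_2 = 0.

As a check, the Euler characteristic is 9 − 27 + 18 = 0, which agrees with 1 − 1 + 0 = 0.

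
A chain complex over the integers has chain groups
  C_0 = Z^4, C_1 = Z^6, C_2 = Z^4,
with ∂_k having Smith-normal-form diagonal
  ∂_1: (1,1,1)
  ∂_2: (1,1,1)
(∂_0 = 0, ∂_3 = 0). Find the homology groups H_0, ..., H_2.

H_0 = Z,  H_1 = 0,  H_2 = Z.

H_0: b_0 = 4 − 0 − 3 = 1; torsion from ∂_1 factors > 1: none. So H_0 = Z.
H_1: b_1 = 6 − 3 − 3 = 0; torsion from ∂_2 factors > 1: none. So H_1 = 0.
H_2: b_2 = 4 − 3 − 0 = 1; torsion from ∂_3 factors > 1: none. So H_2 = Z.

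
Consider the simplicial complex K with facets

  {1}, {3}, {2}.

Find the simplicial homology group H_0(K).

H_0 = Z^3.

We work with the vertex ordering 1 < 2 < 3. The simplices of K, each written with vertices in increasing order, are:

  0-simplices (3): [1], [2], [3]

giving chain groups C_0 ≅ Z^3.

From H_k ≅ ker(∂_k) / im(∂_{k+1}) we obtain:

  H_0: rank C_0 − rank ∂_1 = 3 − 0 = 3, and there is no ∂_1, so H_0 = Z^3.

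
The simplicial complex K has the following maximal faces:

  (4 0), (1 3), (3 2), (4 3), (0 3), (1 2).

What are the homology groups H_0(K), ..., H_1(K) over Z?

We work with the vertex ordering 0 < 1 < 2 < 3 < 4. The simplices of K, each written with vertices in increasing order, are:

  0-simplices (5): [0], [1], [2], [3], [4]
  1-simplices (6): [0,3], [0,4], [1,2], [1,3], [2,3], [3,4]

so the chain groups are C_0 ≅ Z^5, C_1 ≅ Z^6.

∂_1: C_1 → C_0 sends each edge [p,q] (with p < q) to q − p.
The 5×6 boundary matrix has rank 4 and Smith normal form diag(1,1,1,1).

Now H_k = ker ∂_k / im ∂_{k+1}, so:

  H_0: rank C_0 − rank ∂_1 = 5 − 4 = 1, and the invariant factors of ∂_1 are all 1, so H_0 = Z.
  H_1: rank ker ∂_1 − rank ∂_2 = (6 − 4) − 0 = 2, and there is no ∂_2, so H_1 = Z^2.

H_0 ≅ Z,  H_1 ≅ Z^2.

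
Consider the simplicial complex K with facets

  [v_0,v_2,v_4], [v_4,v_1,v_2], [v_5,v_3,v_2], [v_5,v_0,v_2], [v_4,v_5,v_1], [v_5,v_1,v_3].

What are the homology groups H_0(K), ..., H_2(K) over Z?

Order the vertices as v_0 < v_1 < v_2 < v_3 < v_4 < v_5. Listing each simplex with vertices in this order, K has dimension 2 with simplices:

  0-simplices (6): [v_0], [v_1], [v_2], [v_3], [v_4], [v_5]
  1-simplices (12): [v_0,v_2], [v_0,v_4], [v_0,v_5], [v_1,v_2], [v_1,v_3], [v_1,v_4], [v_1,v_5], [v_2,v_3], [v_2,v_4], [v_2,v_5], [v_3,v_5], [v_4,v_5]
  2-simplices (6): [v_0,v_2,v_4], [v_0,v_2,v_5], [v_1,v_2,v_4], [v_1,v_3,v_5], [v_1,v_4,v_5], [v_2,v_3,v_5]

giving chain groups C_0 ≅ Z^6, C_1 ≅ Z^12, C_2 ≅ Z^6.

∂_1: C_1 → C_0 is given by ∂[p,q] = [q] − [p].
This gives a 6×12 integer matrix of rank 5; reducing to Smith normal form yields diagonal entries (1,1,1,1,1).

∂_2: C_2 → C_1 acts by ∂[p,q,r] = [q,r] − [p,r] + [p,q]. For instance
  ∂[v_0,v_2,v_4] = [v_2,v_4] − [v_0,v_4] + [v_0,v_2],
  ∂[v_1,v_4,v_5] = [v_4,v_5] − [v_1,v_5] + [v_1,v_4].
The 12×6 boundary matrix has rank 6 and Smith normal form diag(1,1,1,1,1,1).

From H_k ≅ ker(∂_k) / im(∂_{k+1}) we obtain:

  H_0: rank C_0 − rank ∂_1 = 6 − 5 = 1, and the invariant factors of ∂_1 are all 1, so H_0 = Z.
  H_1: rank ker ∂_1 − rank ∂_2 = (12 − 5) − 6 = 1, and the invariant factors of ∂_2 are all 1, so H_1 = Z.
  H_2: rank ker ∂_2 − rank ∂_3 = (6 − 6) − 0 = 0, and there is no ∂_3, so H_2 = 0.

As a check, the Euler characteristic is 6 − 12 + 6 = 0, which agrees with 1 − 1 + 0 = 0.

H_0 = Z,  H_1 = Z,  H_2 = 0.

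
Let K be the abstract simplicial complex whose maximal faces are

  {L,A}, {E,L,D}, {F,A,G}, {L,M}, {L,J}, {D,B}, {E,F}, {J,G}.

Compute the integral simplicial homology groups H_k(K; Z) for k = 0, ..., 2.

Take the total order A < B < D < E < F < G < J < L < M on the vertex set. Then K (dimension 2) consists of the simplices:

  0-simplices (9): A, B, D, E, F, G, J, L, M
  1-simplices (12): AF, AG, AL, BD, DE, DL, EF, EL, FG, GJ, JL, LM
  2-simplices (2): AFG, DEL

giving chain groups C_0 ≅ Z^9, C_1 ≅ Z^12, C_2 ≅ Z^2.

The boundary map ∂_1: C_1 → C_0 sends each edge [p,q] (with p < q) to q − p. For instance
  ∂DL = L − D.
The 9×12 boundary matrix has rank 8 and Smith normal form diag(1,1,1,1,1,1,1,1).

Boundary ∂_2: C_2 → C_1 acts by ∂[p,q,r] = [q,r] − [p,r] + [p,q]. For instance
  ∂AFG = FG − AG + AF,
  ∂DEL = EL − DL + DE.
The 12×2 boundary matrix has rank 2 and Smith normal form diag(1,1).

From H_k ≅ ker(∂_k) / im(∂_{k+1}) we obtain:

  H_0: rank C_0 − rank ∂_1 = 9 − 8 = 1, and the invariant factors of ∂_1 are all 1, so H_0 = Z.
  H_1: rank ker ∂_1 − rank ∂_2 = (12 − 8) − 2 = 2, and the invariant factors of ∂_2 are all 1, so H_1 = Z^2.
  H_2: rank ker ∂_2 − rank ∂_3 = (2 − 2) − 0 = 0, and there is no ∂_3, so H_2 = 0.

H_0 ≅ Z,  H_1 ≅ Z^2,  H_2 = 0.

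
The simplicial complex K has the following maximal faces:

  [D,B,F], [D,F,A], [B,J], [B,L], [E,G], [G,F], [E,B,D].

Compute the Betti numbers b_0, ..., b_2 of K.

Take the total order A < B < D < E < F < G < J < L on the vertex set. Then K (dimension 2) consists of the simplices:

  0-simplices (8): A, B, D, E, F, G, J, L
  1-simplices (11): AD, AF, BD, BE, BF, BJ, BL, DE, DF, EG, FG
  2-simplices (3): ADF, BDE, BDF

giving chain groups C_0 ≅ Z^8, C_1 ≅ Z^11, C_2 ≅ Z^3.

Boundary ∂_1: C_1 → C_0 is given by ∂[p,q] = [q] − [p].
The 8×11 boundary matrix has rank 7 and Smith normal form diag(1,1,1,1,1,1,1).

∂_2: C_2 → C_1 acts by ∂[p,q,r] = [q,r] − [p,r] + [p,q]. For instance
  ∂ADF = DF − AF + AD,
  ∂BDE = DE − BE + BD.
As a 11×3 matrix over Z this has rank 3, with invariant factors (1,1,1).

Now H_k = ker ∂_k / im ∂_{k+1}, so:

  H_0: rank C_0 − rank ∂_1 = 8 − 7 = 1, and the invariant factors of ∂_1 are all 1, so H_0 = Z.
  H_1: rank ker ∂_1 − rank ∂_2 = (11 − 7) − 3 = 1, and the invariant factors of ∂_2 are all 1, so H_1 = Z.
  H_2: rank ker ∂_2 − rank ∂_3 = (3 − 3) − 0 = 0, and there is no ∂_3, so H_2 = 0.

As a check, the Euler characteristic is 8 − 11 + 3 = 0, which agrees with 1 − 1 + 0 = 0.

Hence the Betti numbers are b_0 = 1, b_1 = 1, b_2 = 0.

b_0 = 1, b_1 = 1, b_2 = 0.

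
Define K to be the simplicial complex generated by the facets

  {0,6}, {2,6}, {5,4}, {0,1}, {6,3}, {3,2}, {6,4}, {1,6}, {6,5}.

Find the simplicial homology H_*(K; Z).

K has 7 vertices, 9 edges.
rank ∂_0 = 0, rank ∂_1 = 6 ⇒ b_0 = 7 − 0 − 6 = 1; all invariant factors of ∂_1 are 1 so no torsion. So H_0 = Z.
rank ∂_1 = 6, rank ∂_2 = 0 ⇒ b_1 = 9 − 6 − 0 = 3. So H_1 = Z^3.

H_0 = Z,  H_1 = Z^3.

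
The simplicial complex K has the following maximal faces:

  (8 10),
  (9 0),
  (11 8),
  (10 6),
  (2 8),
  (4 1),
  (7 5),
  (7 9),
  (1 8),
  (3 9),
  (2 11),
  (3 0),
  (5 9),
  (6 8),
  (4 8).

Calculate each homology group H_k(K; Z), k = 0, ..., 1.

Take the total order 0 < 1 < 2 < 3 < 4 < 5 < 6 < 7 < 8 < 9 < 10 < 11 on the vertex set. Then K (dimension 1) consists of the simplices:

  0-simplices (12): [0], [1], [2], [3], [4], [5], [6], [7], [8], [9], [10], [11]
  1-simplices (15): [0,3], [0,9], [1,4], [1,8], [2,8], [2,11], [3,9], [4,8], [5,7], [5,9], [6,8], [6,10], [7,9], [8,10], [8,11]

so the chain groups are C_0 ≅ Z^12, C_1 ≅ Z^15.

∂_1: C_1 → C_0 maps an edge to its endpoints' difference, ∂[p,q] = q − p.
The resulting 12×15 matrix has rank 10, and its Smith normal form has invariant factors (1,1,1,1,1,1,1,1,1,1).

From H_k ≅ ker(∂_k) / im(∂_{k+1}) we obtain:

  H_0: rank C_0 − rank ∂_1 = 12 − 10 = 2, and the invariant factors of ∂_1 are all 1, so H_0 ≅ Z^2.
  H_1: rank ker ∂_1 − rank ∂_2 = (15 − 10) − 0 = 5, and there is no ∂_2, so H_1 ≅ Z^5.

H_0 = Z^2,  H_1 = Z^5.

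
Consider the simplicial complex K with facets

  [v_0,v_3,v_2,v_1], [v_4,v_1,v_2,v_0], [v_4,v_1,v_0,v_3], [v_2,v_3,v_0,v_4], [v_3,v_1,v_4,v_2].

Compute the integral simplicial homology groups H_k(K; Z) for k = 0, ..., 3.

H_0 ≅ Z,  H_1 = 0,  H_2 = 0,  H_3 ≅ Z.

Fix the vertex order v_0 < v_1 < v_2 < v_3 < v_4 and write every simplex with vertices in increasing order. Then dim K = 3 and the simplices of K are:

  0-simplices (5): [v_0], [v_1], [v_2], [v_3], [v_4]
  1-simplices (10): [v_0,v_1], [v_0,v_2], [v_0,v_3], [v_0,v_4], [v_1,v_2], [v_1,v_3], [v_1,v_4], [v_2,v_3], [v_2,v_4], [v_3,v_4]
  2-simplices (10): [v_0,v_1,v_2], [v_0,v_1,v_3], [v_0,v_1,v_4], [v_0,v_2,v_3], [v_0,v_2,v_4], [v_0,v_3,v_4], [v_1,v_2,v_3], [v_1,v_2,v_4], [v_1,v_3,v_4], [v_2,v_3,v_4]
  3-simplices (5): [v_0,v_1,v_2,v_3], [v_0,v_1,v_2,v_4], [v_0,v_1,v_3,v_4], [v_0,v_2,v_3,v_4], [v_1,v_2,v_3,v_4]

Hence C_0 ≅ Z^5, C_1 ≅ Z^10, C_2 ≅ Z^10, C_3 ≅ Z^5.

Boundary ∂_1: C_1 → C_0 maps an edge to its endpoints' difference, ∂[p,q] = q − p. For instance
  ∂[v_1,v_4] = [v_4] − [v_1].
The 5×10 boundary matrix has rank 4 and Smith normal form diag(1,1,1,1).

∂_2: C_2 → C_1 maps a triangle to the signed sum of its edges. For instance
  ∂[v_1,v_2,v_4] = [v_2,v_4] − [v_1,v_4] + [v_1,v_2],
  ∂[v_0,v_1,v_4] = [v_1,v_4] − [v_0,v_4] + [v_0,v_1].
The 10×10 boundary matrix has rank 6 and Smith normal form diag(1,1,1,1,1,1).

∂_3: C_3 → C_2 sends each 3-simplex σ to the alternating sum Σ_i (−1)^i (σ with its i-th vertex removed). For instance
  ∂[v_0,v_1,v_2,v_4] = [v_1,v_2,v_4] − [v_0,v_2,v_4] + [v_0,v_1,v_4] − [v_0,v_1,v_2],
  ∂[v_0,v_2,v_3,v_4] = [v_2,v_3,v_4] − [v_0,v_3,v_4] + [v_0,v_2,v_4] − [v_0,v_2,v_3].
The resulting 10×5 matrix has rank 4, and its Smith normal form has invariant factors (1,1,1,1).

Now H_k = ker ∂_k / im ∂_{k+1}, so:

  H_0: rank C_0 − rank ∂_1 = 5 − 4 = 1, and the invariant factors of ∂_1 are all 1, so H_0 = Z.
  H_1: rank ker ∂_1 − rank ∂_2 = (10 − 4) − 6 = 0, and the invariant factors of ∂_2 are all 1, so H_1 = 0.
  H_2: rank ker ∂_2 − rank ∂_3 = (10 − 6) − 4 = 0, and the invariant factors of ∂_3 are all 1, so H_2 = 0.
  H_3: rank ker ∂_3 − rank ∂_4 = (5 − 4) − 0 = 1, and there is no ∂_4, so H_3 = Z.

(K is a triangulation of the 3-sphere S^3.)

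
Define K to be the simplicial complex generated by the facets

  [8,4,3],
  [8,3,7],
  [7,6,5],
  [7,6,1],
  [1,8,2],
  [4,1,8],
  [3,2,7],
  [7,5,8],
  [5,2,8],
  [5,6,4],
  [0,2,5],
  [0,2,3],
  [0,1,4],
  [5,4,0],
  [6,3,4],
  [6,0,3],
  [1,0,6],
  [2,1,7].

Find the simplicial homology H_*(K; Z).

H_0 ≅ Z,  H_1 ≅ Z ⊕ Z/2Z,  H_2 = 0.

Order the vertices as 0 < 1 < 2 < 3 < 4 < 5 < 6 < 7 < 8. Listing each simplex with vertices in this order, K has dimension 2 with simplices:

  0-simplices (9): [0], [1], [2], [3], [4], [5], [6], [7], [8]
  1-simplices (27): (27 of them)
  2-simplices (18): [0,1,4], [0,1,6], [0,2,3], [0,2,5], [0,3,6], [0,4,5], [1,2,7], [1,2,8], [1,4,8], [1,6,7], [2,3,7], [2,5,8], [3,4,6], [3,4,8], [3,7,8], [4,5,6], [5,6,7], [5,7,8]

Hence C_0 ≅ Z^9, C_1 ≅ Z^27, C_2 ≅ Z^18.

The boundary map ∂_1: C_1 → C_0 is given by ∂[p,q] = [q] − [p]. For instance
  ∂[2,8] = [8] − [2].
As a 9×27 matrix over Z this has rank 8, with invariant factors (1,1,1,1,1,1,1,1).

∂_2: C_2 → C_1 acts by ∂[p,q,r] = [q,r] − [p,r] + [p,q]. For instance
  ∂[0,4,5] = [4,5] − [0,5] + [0,4],
  ∂[5,7,8] = [7,8] − [5,8] + [5,7].
The 27×18 boundary matrix has rank 18 and Smith normal form diag(1,1,1,1,1,1,1,1,1,1,1,1,1,1,1,1,1,2).

From H_k ≅ ker(∂_k) / im(∂_{k+1}) we obtain:

  H_0: rank C_0 − rank ∂_1 = 9 − 8 = 1, and the invariant factors of ∂_1 are all 1, so H_0 ≅ Z.
  H_1: rank ker ∂_1 − rank ∂_2 = (27 − 8) − 18 = 1, and ∂_2 has invariant factor 2 > 1, so H_1 ≅ Z ⊕ Z/2Z.
  H_2: rank ker ∂_2 − rank ∂_3 = (18 − 18) − 0 = 0, and there is no ∂_3, so H_2 ≅ 0.

(K is a triangulation of the Klein bottle.)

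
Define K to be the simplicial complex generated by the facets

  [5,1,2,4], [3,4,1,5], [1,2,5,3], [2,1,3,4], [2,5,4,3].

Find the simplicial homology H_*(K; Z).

H_0 = Z,  H_1 = 0,  H_2 = 0,  H_3 = Z.

Take the total order 1 < 2 < 3 < 4 < 5 on the vertex set. Then K (dimension 3) consists of the simplices:

  0-simplices (5): [1], [2], [3], [4], [5]
  1-simplices (10): [1,2], [1,3], [1,4], [1,5], [2,3], [2,4], [2,5], [3,4], [3,5], [4,5]
  2-simplices (10): [1,2,3], [1,2,4], [1,2,5], [1,3,4], [1,3,5], [1,4,5], [2,3,4], [2,3,5], [2,4,5], [3,4,5]
  3-simplices (5): [1,2,3,4], [1,2,3,5], [1,2,4,5], [1,3,4,5], [2,3,4,5]

Hence C_0 ≅ Z^5, C_1 ≅ Z^10, C_2 ≅ Z^10, C_3 ≅ Z^5.

Boundary ∂_1: C_1 → C_0 maps an edge to its endpoints' difference, ∂[p,q] = q − p. For instance
  ∂[1,2] = [2] − [1].
The resulting 5×10 matrix has rank 4, and its Smith normal form has invariant factors (1,1,1,1).

∂_2: C_2 → C_1 sends each 2-simplex [p,q,r] to [q,r] − [p,r] + [p,q]. For instance
  ∂[1,3,5] = [3,5] − [1,5] + [1,3],
  ∂[2,4,5] = [4,5] − [2,5] + [2,4].
As a 10×10 matrix over Z this has rank 6, with invariant factors (1,1,1,1,1,1).

∂_3: C_3 → C_2 sends each 3-simplex σ to the alternating sum Σ_i (−1)^i (σ with its i-th vertex removed). For instance
  ∂[1,2,3,4] = [2,3,4] − [1,3,4] + [1,2,4] − [1,2,3],
  ∂[2,3,4,5] = [3,4,5] − [2,4,5] + [2,3,5] − [2,3,4].
The resulting 10×5 matrix has rank 4, and its Smith normal form has invariant factors (1,1,1,1).

Reading off H_k = ker ∂_k / im ∂_{k+1}:

  H_0: rank C_0 − rank ∂_1 = 5 − 4 = 1, and the invariant factors of ∂_1 are all 1, so H_0 ≅ Z.
  H_1: rank ker ∂_1 − rank ∂_2 = (10 − 4) − 6 = 0, and the invariant factors of ∂_2 are all 1, so H_1 ≅ 0.
  H_2: rank ker ∂_2 − rank ∂_3 = (10 − 6) − 4 = 0, and the invariant factors of ∂_3 are all 1, so H_2 ≅ 0.
  H_3: rank ker ∂_3 − rank ∂_4 = (5 − 4) − 0 = 1, and there is no ∂_4, so H_3 ≅ Z.

(K is a triangulation of the 3-sphere S^3.)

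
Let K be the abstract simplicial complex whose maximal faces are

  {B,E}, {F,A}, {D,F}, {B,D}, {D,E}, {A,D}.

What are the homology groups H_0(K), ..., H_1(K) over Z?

H_0 = Z,  H_1 = Z^2.

We work with the vertex ordering A < B < D < E < F. The simplices of K, each written with vertices in increasing order, are:

  0-simplices (5): A, B, D, E, F
  1-simplices (6): AD, AF, BD, BE, DE, DF

giving chain groups C_0 ≅ Z^5, C_1 ≅ Z^6.

The boundary map ∂_1: C_1 → C_0 sends each edge [p,q] (with p < q) to q − p.
This gives a 5×6 integer matrix of rank 4; reducing to Smith normal form yields diagonal entries (1,1,1,1).

From H_k ≅ ker(∂_k) / im(∂_{k+1}) we obtain:

  H_0: rank C_0 − rank ∂_1 = 5 − 4 = 1, and the invariant factors of ∂_1 are all 1, so H_0 ≅ Z.
  H_1: rank ker ∂_1 − rank ∂_2 = (6 − 4) − 0 = 2, and there is no ∂_2, so H_1 ≅ Z^2.

As a check, the Euler characteristic is 5 − 6 = -1, which agrees with 1 − 2 = -1.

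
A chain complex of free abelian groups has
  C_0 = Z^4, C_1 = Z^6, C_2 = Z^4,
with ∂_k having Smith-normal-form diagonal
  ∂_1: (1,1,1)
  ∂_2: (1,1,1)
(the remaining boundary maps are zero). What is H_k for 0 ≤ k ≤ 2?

H_0 = Z,  H_1 = 0,  H_2 = Z.

H_0: b_0 = 4 − 0 − 3 = 1; torsion from ∂_1 factors > 1: none. So H_0 = Z.
H_1: b_1 = 6 − 3 − 3 = 0; torsion from ∂_2 factors > 1: none. So H_1 = 0.
H_2: b_2 = 4 − 3 − 0 = 1; torsion from ∂_3 factors > 1: none. So H_2 = Z.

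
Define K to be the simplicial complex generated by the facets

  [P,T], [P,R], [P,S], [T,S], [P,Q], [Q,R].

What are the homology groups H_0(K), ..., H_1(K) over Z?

Fix the vertex order P < Q < R < S < T and write every simplex with vertices in increasing order. Then dim K = 1 and the simplices of K are:

  0-simplices (5): P, Q, R, S, T
  1-simplices (6): PQ, PR, PS, PT, QR, ST

Hence C_0 ≅ Z^5, C_1 ≅ Z^6.

∂_1: C_1 → C_0 maps an edge to its endpoints' difference, ∂[p,q] = q − p.
The resulting 5×6 matrix has rank 4, and its Smith normal form has invariant factors (1,1,1,1).

Reading off H_k = ker ∂_k / im ∂_{k+1}:

  H_0: rank C_0 − rank ∂_1 = 5 − 4 = 1, and the invariant factors of ∂_1 are all 1, so H_0 ≅ Z.
  H_1: rank ker ∂_1 − rank ∂_2 = (6 − 4) − 0 = 2, and there is no ∂_2, so H_1 ≅ Z^2.

As a check, the Euler characteristic is 5 − 6 = -1, which agrees with 1 − 2 = -1.
(K is a triangulation of a wedge of 2 circles.)

H_0 ≅ Z,  H_1 ≅ Z^2.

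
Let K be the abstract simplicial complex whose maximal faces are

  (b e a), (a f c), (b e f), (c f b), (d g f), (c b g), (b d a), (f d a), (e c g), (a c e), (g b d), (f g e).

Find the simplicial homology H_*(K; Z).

H_0 ≅ Z,  H_1 ≅ Z/2Z,  H_2 = 0.

Fix the vertex order a < b < c < d < e < f < g and write every simplex with vertices in increasing order. Then dim K = 2 and the simplices of K are:

  0-simplices (7): a, b, c, d, e, f, g
  1-simplices (18): ab, ac, ad, ae, af, bc, bd, be, bf, bg, ce, cf, cg, df, dg, ef, eg, fg
  2-simplices (12): abd, abe, ace, acf, adf, bcf, bcg, bdg, bef, ceg, dfg, efg

so the chain groups are C_0 ≅ Z^7, C_1 ≅ Z^18, C_2 ≅ Z^12.

∂_1: C_1 → C_0 maps an edge to its endpoints' difference, ∂[p,q] = q − p. For instance
  ∂cf = f − c.
The 7×18 boundary matrix has rank 6 and Smith normal form diag(1,1,1,1,1,1).

∂_2: C_2 → C_1 acts by ∂[p,q,r] = [q,r] − [p,r] + [p,q]. For instance
  ∂abd = bd − ad + ab,
  ∂ceg = eg − cg + ce.
The 18×12 boundary matrix has rank 12 and Smith normal form diag(1,1,1,1,1,1,1,1,1,1,1,2).

Reading off H_k = ker ∂_k / im ∂_{k+1}:

  H_0: rank C_0 − rank ∂_1 = 7 − 6 = 1, and the invariant factors of ∂_1 are all 1, so H_0 ≅ Z.
  H_1: rank ker ∂_1 − rank ∂_2 = (18 − 6) − 12 = 0, and ∂_2 has invariant factor 2 > 1, so H_1 ≅ Z/2Z.
  H_2: rank ker ∂_2 − rank ∂_3 = (12 − 12) − 0 = 0, and there is no ∂_3, so H_2 ≅ 0.

(K is a triangulation of the real projective plane RP^2.)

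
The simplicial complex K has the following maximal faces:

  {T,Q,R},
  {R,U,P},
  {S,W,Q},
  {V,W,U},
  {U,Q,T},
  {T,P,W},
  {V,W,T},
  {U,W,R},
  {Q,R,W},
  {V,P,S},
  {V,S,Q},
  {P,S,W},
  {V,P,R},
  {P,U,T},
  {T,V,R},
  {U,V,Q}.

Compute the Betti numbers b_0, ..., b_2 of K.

K has 8 vertices, 24 edges, 16 triangles.
rank ∂_0 = 0, rank ∂_1 = 7 ⇒ b_0 = 8 − 0 − 7 = 1; all invariant factors of ∂_1 are 1 so no torsion. So H_0 ≅ Z.
rank ∂_1 = 7, rank ∂_2 = 15 ⇒ b_1 = 24 − 7 − 15 = 2; all invariant factors of ∂_2 are 1 so no torsion. So H_1 ≅ Z^2.
rank ∂_2 = 15, rank ∂_3 = 0 ⇒ b_2 = 16 − 15 − 0 = 1. So H_2 ≅ Z.

b_0 = 1, b_1 = 2, b_2 = 1.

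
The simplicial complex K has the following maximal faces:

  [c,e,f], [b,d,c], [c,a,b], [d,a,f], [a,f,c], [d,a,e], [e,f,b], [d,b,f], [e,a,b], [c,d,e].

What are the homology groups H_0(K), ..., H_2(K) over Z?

H_0 ≅ Z,  H_1 ≅ Z/2Z,  H_2 = 0.

Fix the vertex order a < b < c < d < e < f and write every simplex with vertices in increasing order. Then dim K = 2 and the simplices of K are:

  0-simplices (6): a, b, c, d, e, f
  1-simplices (15): ab, ac, ad, ae, af, bc, bd, be, bf, cd, ce, cf, de, df, ef
  2-simplices (10): abc, abe, acf, ade, adf, bcd, bdf, bef, cde, cef

so the chain groups are C_0 ≅ Z^6, C_1 ≅ Z^15, C_2 ≅ Z^10.

Boundary ∂_1: C_1 → C_0 maps an edge to its endpoints' difference, ∂[p,q] = q − p. For instance
  ∂cf = f − c.
The resulting 6×15 matrix has rank 5, and its Smith normal form has invariant factors (1,1,1,1,1).

Boundary ∂_2: C_2 → C_1 sends each 2-simplex [p,q,r] to [q,r] − [p,r] + [p,q]. For instance
  ∂bdf = df − bf + bd,
  ∂cef = ef − cf + ce.
The resulting 15×10 matrix has rank 10, and its Smith normal form has invariant factors (1,1,1,1,1,1,1,1,1,2).

Now H_k = ker ∂_k / im ∂_{k+1}, so:

  H_0: rank C_0 − rank ∂_1 = 6 − 5 = 1, and the invariant factors of ∂_1 are all 1, so H_0 = Z.
  H_1: rank ker ∂_1 − rank ∂_2 = (15 − 5) − 10 = 0, and ∂_2 has invariant factor 2 > 1, so H_1 = Z/2Z.
  H_2: rank ker ∂_2 − rank ∂_3 = (10 − 10) − 0 = 0, and there is no ∂_3, so H_2 = 0.

(K is a triangulation of the real projective plane RP^2.)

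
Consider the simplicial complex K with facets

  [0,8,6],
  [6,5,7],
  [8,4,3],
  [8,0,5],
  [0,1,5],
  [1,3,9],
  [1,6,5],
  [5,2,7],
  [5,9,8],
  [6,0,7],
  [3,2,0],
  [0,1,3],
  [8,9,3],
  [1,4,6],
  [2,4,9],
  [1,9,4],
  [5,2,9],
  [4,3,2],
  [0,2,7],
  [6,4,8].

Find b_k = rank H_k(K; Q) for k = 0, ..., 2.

b_0 = 1, b_1 = 1, b_2 = 0.

K has 10 vertices, 30 edges, 20 triangles.
rank ∂_0 = 0, rank ∂_1 = 9 ⇒ b_0 = 10 − 0 − 9 = 1; all invariant factors of ∂_1 are 1 so no torsion. So H_0 = Z.
rank ∂_1 = 9, rank ∂_2 = 20 ⇒ b_1 = 30 − 9 − 20 = 1; ∂_2 has invariant factor(s) [2] giving torsion. So H_1 = Z ⊕ Z/2Z.
rank ∂_2 = 20, rank ∂_3 = 0 ⇒ b_2 = 20 − 20 − 0 = 0. So H_2 = 0.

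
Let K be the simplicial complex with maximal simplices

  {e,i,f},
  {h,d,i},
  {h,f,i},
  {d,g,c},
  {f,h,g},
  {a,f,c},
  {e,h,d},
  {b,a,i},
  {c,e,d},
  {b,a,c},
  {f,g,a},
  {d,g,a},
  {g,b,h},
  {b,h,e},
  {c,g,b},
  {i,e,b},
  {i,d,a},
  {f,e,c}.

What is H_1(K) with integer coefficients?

We work with the vertex ordering a < b < c < d < e < f < g < h < i. The simplices of K, each written with vertices in increasing order, are:

  0-simplices (9): a, b, c, d, e, f, g, h, i
  1-simplices (27): ab, ac, ad, af, ag, ai, bc, be, bg, bh, bi, cd, ce, cf, cg, de, dg, dh, di, ef, eh, ei, fg, fh, fi, gh, hi
  2-simplices (18): abc, abi, acf, adg, adi, afg, bcg, beh, bei, bgh, cde, cdg, cef, deh, dhi, efi, fgh, fhi

Hence C_0 ≅ Z^9, C_1 ≅ Z^27, C_2 ≅ Z^18.

The boundary map ∂_1: C_1 → C_0 sends each edge [p,q] (with p < q) to q − p. For instance
  ∂cd = d − c.
This gives a 9×27 integer matrix of rank 8; reducing to Smith normal form yields diagonal entries (1,1,1,1,1,1,1,1).

The boundary map ∂_2: C_2 → C_1 sends each 2-simplex [p,q,r] to [q,r] − [p,r] + [p,q]. For instance
  ∂abi = bi − ai + ab,
  ∂efi = fi − ei + ef.
The resulting 27×18 matrix has rank 18, and its Smith normal form has invariant factors (1,1,1,1,1,1,1,1,1,1,1,1,1,1,1,1,1,2).

Now H_k = ker ∂_k / im ∂_{k+1}, so:

  H_1: rank ker ∂_1 − rank ∂_2 = (27 − 8) − 18 = 1, and ∂_2 has invariant factor 2 > 1, so H_1 ≅ Z × Z/2.

H_1 ≅ Z × Z/2.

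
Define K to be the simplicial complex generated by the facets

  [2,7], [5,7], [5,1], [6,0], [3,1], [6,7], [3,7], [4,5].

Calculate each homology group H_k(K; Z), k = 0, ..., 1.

Fix the vertex order 0 < 1 < 2 < 3 < 4 < 5 < 6 < 7 and write every simplex with vertices in increasing order. Then dim K = 1 and the simplices of K are:

  0-simplices (8): [0], [1], [2], [3], [4], [5], [6], [7]
  1-simplices (8): [0,6], [1,3], [1,5], [2,7], [3,7], [4,5], [5,7], [6,7]

Hence C_0 ≅ Z^8, C_1 ≅ Z^8.

The boundary map ∂_1: C_1 → C_0 is given by ∂[p,q] = [q] − [p].
The 8×8 boundary matrix has rank 7 and Smith normal form diag(1,1,1,1,1,1,1).

Now H_k = ker ∂_k / im ∂_{k+1}, so:

  H_0: rank C_0 − rank ∂_1 = 8 − 7 = 1, and the invariant factors of ∂_1 are all 1, so H_0 ≅ Z.
  H_1: rank ker ∂_1 − rank ∂_2 = (8 − 7) − 0 = 1, and there is no ∂_2, so H_1 ≅ Z.

H_0 ≅ Z,  H_1 ≅ Z.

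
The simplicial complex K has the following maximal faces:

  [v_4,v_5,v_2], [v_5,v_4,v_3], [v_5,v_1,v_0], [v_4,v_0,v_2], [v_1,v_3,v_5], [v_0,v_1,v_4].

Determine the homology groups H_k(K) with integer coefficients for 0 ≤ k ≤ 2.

Order the vertices as v_0 < v_1 < v_2 < v_3 < v_4 < v_5. Listing each simplex with vertices in this order, K has dimension 2 with simplices:

  0-simplices (6): [v_0], [v_1], [v_2], [v_3], [v_4], [v_5]
  1-simplices (12): [v_0,v_1], [v_0,v_2], [v_0,v_4], [v_0,v_5], [v_1,v_3], [v_1,v_4], [v_1,v_5], [v_2,v_4], [v_2,v_5], [v_3,v_4], [v_3,v_5], [v_4,v_5]
  2-simplices (6): [v_0,v_1,v_4], [v_0,v_1,v_5], [v_0,v_2,v_4], [v_1,v_3,v_5], [v_2,v_4,v_5], [v_3,v_4,v_5]

giving chain groups C_0 ≅ Z^6, C_1 ≅ Z^12, C_2 ≅ Z^6.

The boundary map ∂_1: C_1 → C_0 sends each edge [p,q] (with p < q) to q − p.
The 6×12 boundary matrix has rank 5 and Smith normal form diag(1,1,1,1,1).

The boundary map ∂_2: C_2 → C_1 acts by ∂[p,q,r] = [q,r] − [p,r] + [p,q]. For instance
  ∂[v_2,v_4,v_5] = [v_4,v_5] − [v_2,v_5] + [v_2,v_4],
  ∂[v_1,v_3,v_5] = [v_3,v_5] − [v_1,v_5] + [v_1,v_3].
The 12×6 boundary matrix has rank 6 and Smith normal form diag(1,1,1,1,1,1).

Computing H_k = (kernel of ∂_k) / (image of ∂_{k+1}):

  H_0: rank C_0 − rank ∂_1 = 6 − 5 = 1, and the invariant factors of ∂_1 are all 1, so H_0 = Z.
  H_1: rank ker ∂_1 − rank ∂_2 = (12 − 5) − 6 = 1, and the invariant factors of ∂_2 are all 1, so H_1 = Z.
  H_2: rank ker ∂_2 − rank ∂_3 = (6 − 6) − 0 = 0, and there is no ∂_3, so H_2 = 0.

H_0 ≅ Z,  H_1 ≅ Z,  H_2 = 0.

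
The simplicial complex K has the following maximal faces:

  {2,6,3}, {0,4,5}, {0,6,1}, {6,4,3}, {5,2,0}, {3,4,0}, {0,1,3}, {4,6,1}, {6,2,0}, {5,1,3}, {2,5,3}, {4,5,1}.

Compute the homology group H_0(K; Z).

H_0 ≅ Z.

Take the total order 0 < 1 < 2 < 3 < 4 < 5 < 6 on the vertex set. Then K (dimension 2) consists of the simplices:

  0-simplices (7): [0], [1], [2], [3], [4], [5], [6]
  1-simplices (18): [0,1], [0,2], [0,3], [0,4], [0,5], [0,6], [1,3], [1,4], [1,5], [1,6], [2,3], [2,5], [2,6], [3,4], [3,5], [3,6], [4,5], [4,6]
  2-simplices (12): [0,1,3], [0,1,6], [0,2,5], [0,2,6], [0,3,4], [0,4,5], [1,3,5], [1,4,5], [1,4,6], [2,3,5], [2,3,6], [3,4,6]

giving chain groups C_0 ≅ Z^7, C_1 ≅ Z^18, C_2 ≅ Z^12.

Boundary ∂_1: C_1 → C_0 is given by ∂[p,q] = [q] − [p]. For instance
  ∂[3,5] = [5] − [3].
As a 7×18 matrix over Z this has rank 6, with invariant factors (1,1,1,1,1,1).

∂_2: C_2 → C_1 acts by ∂[p,q,r] = [q,r] − [p,r] + [p,q]. For instance
  ∂[0,2,6] = [2,6] − [0,6] + [0,2],
  ∂[0,3,4] = [3,4] − [0,4] + [0,3].
The 18×12 boundary matrix has rank 12 and Smith normal form diag(1,1,1,1,1,1,1,1,1,1,1,2).

Now H_k = ker ∂_k / im ∂_{k+1}, so:

  H_0: rank C_0 − rank ∂_1 = 7 − 6 = 1, and the invariant factors of ∂_1 are all 1, so H_0 ≅ Z.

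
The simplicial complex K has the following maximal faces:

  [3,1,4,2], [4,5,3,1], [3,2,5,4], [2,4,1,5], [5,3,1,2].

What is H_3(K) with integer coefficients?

K has 5 vertices, 10 edges, 10 triangles, 5 3-simplices.
rank ∂_3 = 4, rank ∂_4 = 0 ⇒ b_3 = 5 − 4 − 0 = 1. So H_3 ≅ Z.

H_3 ≅ Z.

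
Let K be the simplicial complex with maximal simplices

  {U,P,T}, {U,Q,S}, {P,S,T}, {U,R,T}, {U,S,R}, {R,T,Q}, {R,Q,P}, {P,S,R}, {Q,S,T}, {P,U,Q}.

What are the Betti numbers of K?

b_0 = 1, b_1 = 0, b_2 = 0.

Fix the vertex order P < Q < R < S < T < U and write every simplex with vertices in increasing order. Then dim K = 2 and the simplices of K are:

  0-simplices (6): P, Q, R, S, T, U
  1-simplices (15): PQ, PR, PS, PT, PU, QR, QS, QT, QU, RS, RT, RU, ST, SU, TU
  2-simplices (10): PQR, PQU, PRS, PST, PTU, QRT, QST, QSU, RSU, RTU

so the chain groups are C_0 ≅ Z^6, C_1 ≅ Z^15, C_2 ≅ Z^10.

∂_1: C_1 → C_0 maps an edge to its endpoints' difference, ∂[p,q] = q − p. For instance
  ∂QS = S − Q.
The resulting 6×15 matrix has rank 5, and its Smith normal form has invariant factors (1,1,1,1,1).

Boundary ∂_2: C_2 → C_1 acts by ∂[p,q,r] = [q,r] − [p,r] + [p,q]. For instance
  ∂PQR = QR − PR + PQ,
  ∂PRS = RS − PS + PR.
As a 15×10 matrix over Z this has rank 10, with invariant factors (1,1,1,1,1,1,1,1,1,2).

Reading off H_k = ker ∂_k / im ∂_{k+1}:

  H_0: rank C_0 − rank ∂_1 = 6 − 5 = 1, and the invariant factors of ∂_1 are all 1, so H_0 ≅ Z.
  H_1: rank ker ∂_1 − rank ∂_2 = (15 − 5) − 10 = 0, and ∂_2 has invariant factor 2 > 1, so H_1 ≅ Z/2.
  H_2: rank ker ∂_2 − rank ∂_3 = (10 − 10) − 0 = 0, and there is no ∂_3, so H_2 ≅ 0.

Hence the Betti numbers are b_0 = 1, b_1 = 0, b_2 = 0.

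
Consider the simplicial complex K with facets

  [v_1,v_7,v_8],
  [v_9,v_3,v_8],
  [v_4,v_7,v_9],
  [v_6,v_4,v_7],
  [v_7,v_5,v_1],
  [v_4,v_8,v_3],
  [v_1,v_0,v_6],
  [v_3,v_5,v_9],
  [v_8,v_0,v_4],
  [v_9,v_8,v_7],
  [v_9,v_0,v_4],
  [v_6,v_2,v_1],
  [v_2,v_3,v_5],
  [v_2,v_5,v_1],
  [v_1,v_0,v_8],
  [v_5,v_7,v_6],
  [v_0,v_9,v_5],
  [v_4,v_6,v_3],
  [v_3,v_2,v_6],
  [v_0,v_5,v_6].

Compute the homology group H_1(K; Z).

H_1 = Z ⊕ Z/2Z.

Fix the vertex order v_0 < v_1 < v_2 < v_3 < v_4 < v_5 < v_6 < v_7 < v_8 < v_9 and write every simplex with vertices in increasing order. Then dim K = 2 and the simplices of K are:

  0-simplices (10): [v_0], [v_1], [v_2], [v_3], [v_4], [v_5], [v_6], [v_7], [v_8], [v_9]
  1-simplices (30): (30 of them)
  2-simplices (20): (20 of them)

Hence C_0 ≅ Z^10, C_1 ≅ Z^30, C_2 ≅ Z^20.

∂_1: C_1 → C_0 maps an edge to its endpoints' difference, ∂[p,q] = q − p. For instance
  ∂[v_1,v_5] = [v_5] − [v_1].
The resulting 10×30 matrix has rank 9, and its Smith normal form has invariant factors (1,1,1,1,1,1,1,1,1).

Boundary ∂_2: C_2 → C_1 sends each 2-simplex [p,q,r] to [q,r] − [p,r] + [p,q]. For instance
  ∂[v_3,v_4,v_8] = [v_4,v_8] − [v_3,v_8] + [v_3,v_4],
  ∂[v_0,v_5,v_6] = [v_5,v_6] − [v_0,v_6] + [v_0,v_5].
As a 30×20 matrix over Z this has rank 20, with invariant factors (1,1,1,1,1,1,1,1,1,1,1,1,1,1,1,1,1,1,1,2).

Computing H_k = (kernel of ∂_k) / (image of ∂_{k+1}):

  H_1: rank ker ∂_1 − rank ∂_2 = (30 − 9) − 20 = 1, and ∂_2 has invariant factor 2 > 1, so H_1 = Z ⊕ Z/2Z.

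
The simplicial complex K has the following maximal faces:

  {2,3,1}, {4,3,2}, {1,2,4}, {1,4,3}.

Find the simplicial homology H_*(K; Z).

We work with the vertex ordering 1 < 2 < 3 < 4. The simplices of K, each written with vertices in increasing order, are:

  0-simplices (4): [1], [2], [3], [4]
  1-simplices (6): [1,2], [1,3], [1,4], [2,3], [2,4], [3,4]
  2-simplices (4): [1,2,3], [1,2,4], [1,3,4], [2,3,4]

so the chain groups are C_0 ≅ Z^4, C_1 ≅ Z^6, C_2 ≅ Z^4.

Boundary ∂_1: C_1 → C_0 sends each edge [p,q] (with p < q) to q − p. For instance
  ∂[1,3] = [3] − [1].
As a 4×6 matrix over Z this has rank 3, with invariant factors (1,1,1).

The boundary map ∂_2: C_2 → C_1 maps a triangle to the signed sum of its edges. For instance
  ∂[1,2,4] = [2,4] − [1,4] + [1,2],
  ∂[1,2,3] = [2,3] − [1,3] + [1,2].
As a 6×4 matrix over Z this has rank 3, with invariant factors (1,1,1).

Computing H_k = (kernel of ∂_k) / (image of ∂_{k+1}):

  H_0: rank C_0 − rank ∂_1 = 4 − 3 = 1, and the invariant factors of ∂_1 are all 1, so H_0 ≅ Z.
  H_1: rank ker ∂_1 − rank ∂_2 = (6 − 3) − 3 = 0, and the invariant factors of ∂_2 are all 1, so H_1 ≅ 0.
  H_2: rank ker ∂_2 − rank ∂_3 = (4 − 3) − 0 = 1, and there is no ∂_3, so H_2 ≅ Z.

H_0 = Z,  H_1 = 0,  H_2 = Z.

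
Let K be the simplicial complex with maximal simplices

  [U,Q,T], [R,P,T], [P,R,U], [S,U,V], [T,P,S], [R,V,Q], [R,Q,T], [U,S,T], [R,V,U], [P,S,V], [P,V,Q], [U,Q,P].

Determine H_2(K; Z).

H_2 ≅ 0.

Order the vertices as P < Q < R < S < T < U < V. Listing each simplex with vertices in this order, K has dimension 2 with simplices:

  0-simplices (7): P, Q, R, S, T, U, V
  1-simplices (18): PQ, PR, PS, PT, PU, PV, QR, QT, QU, QV, RT, RU, RV, ST, SU, SV, TU, UV
  2-simplices (12): PQU, PQV, PRT, PRU, PST, PSV, QRT, QRV, QTU, RUV, STU, SUV

Hence C_0 ≅ Z^7, C_1 ≅ Z^18, C_2 ≅ Z^12.

Boundary ∂_1: C_1 → C_0 is given by ∂[p,q] = [q] − [p]. For instance
  ∂QU = U − Q.
The 7×18 boundary matrix has rank 6 and Smith normal form diag(1,1,1,1,1,1).

∂_2: C_2 → C_1 acts by ∂[p,q,r] = [q,r] − [p,r] + [p,q]. For instance
  ∂PQU = QU − PU + PQ,
  ∂PRT = RT − PT + PR.
The resulting 18×12 matrix has rank 12, and its Smith normal form has invariant factors (1,1,1,1,1,1,1,1,1,1,1,2).

Computing H_k = (kernel of ∂_k) / (image of ∂_{k+1}):

  H_2: rank ker ∂_2 − rank ∂_3 = (12 − 12) − 0 = 0, and there is no ∂_3, so H_2 ≅ 0.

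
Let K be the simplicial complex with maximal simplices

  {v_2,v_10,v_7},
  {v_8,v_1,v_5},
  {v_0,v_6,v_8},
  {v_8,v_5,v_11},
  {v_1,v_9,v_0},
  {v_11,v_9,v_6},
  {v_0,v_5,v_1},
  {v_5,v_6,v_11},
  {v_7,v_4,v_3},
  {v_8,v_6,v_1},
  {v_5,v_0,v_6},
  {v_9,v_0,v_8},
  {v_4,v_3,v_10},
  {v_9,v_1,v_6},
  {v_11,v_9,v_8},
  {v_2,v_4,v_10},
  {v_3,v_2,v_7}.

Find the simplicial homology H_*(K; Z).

H_0 ≅ Z^2,  H_1 ≅ Z ⊕ Z/2Z,  H_2 = 0.

Take the total order v_0 < v_1 < v_2 < v_3 < v_4 < v_5 < v_6 < v_7 < v_8 < v_9 < v_10 < v_11 on the vertex set. Then K (dimension 2) consists of the simplices:

  0-simplices (12): [v_0], [v_1], [v_2], [v_3], [v_4], [v_5], [v_6], [v_7], [v_8], [v_9], [v_10], [v_11]
  1-simplices (28): (28 of them)
  2-simplices (17): (17 of them)

giving chain groups C_0 ≅ Z^12, C_1 ≅ Z^28, C_2 ≅ Z^17.

∂_1: C_1 → C_0 is given by ∂[p,q] = [q] − [p]. For instance
  ∂[v_1,v_5] = [v_5] − [v_1].
The 12×28 boundary matrix has rank 10 and Smith normal form diag(1,1,1,1,1,1,1,1,1,1).

The boundary map ∂_2: C_2 → C_1 sends each 2-simplex [p,q,r] to [q,r] − [p,r] + [p,q]. For instance
  ∂[v_0,v_1,v_9] = [v_1,v_9] − [v_0,v_9] + [v_0,v_1],
  ∂[v_3,v_4,v_10] = [v_4,v_10] − [v_3,v_10] + [v_3,v_4].
The resulting 28×17 matrix has rank 17, and its Smith normal form has invariant factors (1,1,1,1,1,1,1,1,1,1,1,1,1,1,1,1,2).

Now H_k = ker ∂_k / im ∂_{k+1}, so:

  H_0: rank C_0 − rank ∂_1 = 12 − 10 = 2, and the invariant factors of ∂_1 are all 1, so H_0 ≅ Z^2.
  H_1: rank ker ∂_1 − rank ∂_2 = (28 − 10) − 17 = 1, and ∂_2 has invariant factor 2 > 1, so H_1 ≅ Z ⊕ Z/2Z.
  H_2: rank ker ∂_2 − rank ∂_3 = (17 − 17) − 0 = 0, and there is no ∂_3, so H_2 ≅ 0.

As a check, the Euler characteristic is 12 − 28 + 17 = 1, which agrees with 2 − 1 + 0 = 1.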